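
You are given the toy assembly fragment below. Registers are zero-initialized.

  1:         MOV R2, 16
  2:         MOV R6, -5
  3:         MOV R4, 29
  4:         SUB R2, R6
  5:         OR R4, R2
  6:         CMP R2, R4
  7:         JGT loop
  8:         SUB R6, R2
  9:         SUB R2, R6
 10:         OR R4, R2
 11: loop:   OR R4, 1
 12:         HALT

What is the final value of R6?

-26

R2=16
R6=-5
R4=29
R2=16-(-5)=21
R4=29|21=29
CMP R2, R4  (cmp 21,29)
JGT loop: not taken
R6=(-5)-21=-26
R2=21-(-26)=47
R4=29|47=63
R4=63|1=63
halt.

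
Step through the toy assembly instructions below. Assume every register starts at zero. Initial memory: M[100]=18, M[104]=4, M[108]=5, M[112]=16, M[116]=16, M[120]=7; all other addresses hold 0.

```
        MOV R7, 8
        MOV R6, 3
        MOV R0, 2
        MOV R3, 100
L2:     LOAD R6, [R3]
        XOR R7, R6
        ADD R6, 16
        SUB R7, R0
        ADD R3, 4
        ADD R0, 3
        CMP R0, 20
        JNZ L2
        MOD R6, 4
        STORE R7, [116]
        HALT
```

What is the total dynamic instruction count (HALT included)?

R7=8
R6=3
R0=2
R3=100
R6=M[100]=18
R7=8^18=26
R6=18+16=34
R7=26-2=24
R3=100+4=104
R0=2+3=5
CMP R0, 20  (cmp 5,20)
JNZ L2: taken
R6=M[104]=4
R7=24^4=28
R6=4+16=20
R7=28-5=23
R3=104+4=108
R0=5+3=8
CMP R0, 20  (cmp 8,20)
JNZ L2: taken
R6=M[108]=5
R7=23^5=18
R6=5+16=21
R7=18-8=10
R3=108+4=112
R0=8+3=11
CMP R0, 20  (cmp 11,20)
JNZ L2: taken
R6=M[112]=16
R7=10^16=26
R6=16+16=32
R7=26-11=15
R3=112+4=116
R0=11+3=14
CMP R0, 20  (cmp 14,20)
JNZ L2: taken
R6=M[116]=16
R7=15^16=31
R6=16+16=32
R7=31-14=17
R3=116+4=120
R0=14+3=17
CMP R0, 20  (cmp 17,20)
JNZ L2: taken
R6=M[120]=7
R7=17^7=22
R6=7+16=23
R7=22-17=5
R3=120+4=124
R0=17+3=20
CMP R0, 20  (cmp 20,20)
JNZ L2: not taken
R6=23%4=3
STORE R7, [116] → M[116]=5
halt.
Total executed instructions: 55.

55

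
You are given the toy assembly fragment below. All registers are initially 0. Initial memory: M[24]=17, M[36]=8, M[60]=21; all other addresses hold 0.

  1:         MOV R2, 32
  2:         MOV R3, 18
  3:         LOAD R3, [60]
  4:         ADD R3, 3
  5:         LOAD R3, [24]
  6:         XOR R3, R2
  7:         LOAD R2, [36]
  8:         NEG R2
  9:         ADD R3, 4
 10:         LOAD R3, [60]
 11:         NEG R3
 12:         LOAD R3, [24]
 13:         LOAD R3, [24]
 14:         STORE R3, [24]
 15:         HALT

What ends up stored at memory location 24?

17

MOV R2, 32 → R2=32
MOV R3, 18 → R3=18
LOAD R3, [60] → R3=M[60]=21
ADD R3, 3 → R3=21+3=24
LOAD R3, [24] → R3=M[24]=17
XOR R3, R2 → R3=17^32=49
LOAD R2, [36] → R2=M[36]=8
NEG R2 → R2=-(8)=-8
ADD R3, 4 → R3=49+4=53
LOAD R3, [60] → R3=M[60]=21
NEG R3 → R3=-(21)=-21
LOAD R3, [24] → R3=M[24]=17
LOAD R3, [24] → R3=M[24]=17
STORE R3, [24] → M[24]=17
halt.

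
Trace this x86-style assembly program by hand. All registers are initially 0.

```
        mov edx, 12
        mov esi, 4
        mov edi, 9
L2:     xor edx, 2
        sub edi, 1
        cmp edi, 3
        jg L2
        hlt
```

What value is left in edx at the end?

after mov edx, 12: edx=12
after mov esi, 4: esi=4
after mov edi, 9: edi=9
after xor edx, 2: edx=12^2=14
after sub edi, 1: edi=9-1=8
cmp edi, 3  (cmp 8,3)
jg L2: taken
after xor edx, 2: edx=14^2=12
after sub edi, 1: edi=8-1=7
cmp edi, 3  (cmp 7,3)
jg L2: taken
after xor edx, 2: edx=12^2=14
after sub edi, 1: edi=7-1=6
cmp edi, 3  (cmp 6,3)
jg L2: taken
after xor edx, 2: edx=14^2=12
after sub edi, 1: edi=6-1=5
cmp edi, 3  (cmp 5,3)
jg L2: taken
after xor edx, 2: edx=12^2=14
after sub edi, 1: edi=5-1=4
cmp edi, 3  (cmp 4,3)
jg L2: taken
after xor edx, 2: edx=14^2=12
after sub edi, 1: edi=4-1=3
cmp edi, 3  (cmp 3,3)
jg L2: not taken
halt.

12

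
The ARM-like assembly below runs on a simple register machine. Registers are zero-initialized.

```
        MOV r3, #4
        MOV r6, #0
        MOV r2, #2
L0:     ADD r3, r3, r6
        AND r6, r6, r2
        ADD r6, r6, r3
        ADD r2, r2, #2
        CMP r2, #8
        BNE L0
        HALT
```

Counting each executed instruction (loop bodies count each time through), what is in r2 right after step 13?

6

MOV r3, #4 → r3=4
MOV r6, #0 → r6=0
MOV r2, #2 → r2=2
ADD r3, r3, r6 → r3=4+0=4
AND r6, r6, r2 → r6=0&2=0
ADD r6, r6, r3 → r6=0+4=4
ADD r2, r2, #2 → r2=2+2=4
CMP r2, #8  (cmp 4,8)
BNE L0: taken
ADD r3, r3, r6 → r3=4+4=8
AND r6, r6, r2 → r6=4&4=4
ADD r6, r6, r3 → r6=4+8=12
ADD r2, r2, #2 → r2=4+2=6
After step 13: r2 = 6.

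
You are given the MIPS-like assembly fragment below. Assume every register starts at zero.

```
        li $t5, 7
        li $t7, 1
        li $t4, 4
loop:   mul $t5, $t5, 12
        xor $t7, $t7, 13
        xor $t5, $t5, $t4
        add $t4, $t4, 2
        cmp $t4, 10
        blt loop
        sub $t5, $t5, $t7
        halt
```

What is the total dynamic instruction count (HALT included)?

23

li $t5, 7 → $t5=7
li $t7, 1 → $t7=1
li $t4, 4 → $t4=4
mul $t5, $t5, 12 → $t5=7*12=84
xor $t7, $t7, 13 → $t7=1^13=12
xor $t5, $t5, $t4 → $t5=84^4=80
add $t4, $t4, 2 → $t4=4+2=6
cmp $t4, 10  (cmp 6,10)
blt loop: taken
mul $t5, $t5, 12 → $t5=80*12=960
xor $t7, $t7, 13 → $t7=12^13=1
xor $t5, $t5, $t4 → $t5=960^6=966
add $t4, $t4, 2 → $t4=6+2=8
cmp $t4, 10  (cmp 8,10)
blt loop: taken
mul $t5, $t5, 12 → $t5=966*12=11592
xor $t7, $t7, 13 → $t7=1^13=12
xor $t5, $t5, $t4 → $t5=11592^8=11584
add $t4, $t4, 2 → $t4=8+2=10
cmp $t4, 10  (cmp 10,10)
blt loop: not taken
sub $t5, $t5, $t7 → $t5=11584-12=11572
halt.
Total executed instructions: 23.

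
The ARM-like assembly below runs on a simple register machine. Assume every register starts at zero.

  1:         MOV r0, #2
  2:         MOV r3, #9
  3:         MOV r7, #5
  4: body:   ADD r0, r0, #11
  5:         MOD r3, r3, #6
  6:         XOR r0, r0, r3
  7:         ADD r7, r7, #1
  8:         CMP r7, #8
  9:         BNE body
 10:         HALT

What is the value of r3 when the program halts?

r0=2
r3=9
r7=5
r0=2+11=13
r3=9%6=3
r0=13^3=14
r7=5+1=6
CMP r7, #8  (cmp 6,8)
BNE body: taken
r0=14+11=25
r3=3%6=3
r0=25^3=26
r7=6+1=7
CMP r7, #8  (cmp 7,8)
BNE body: taken
r0=26+11=37
r3=3%6=3
r0=37^3=38
r7=7+1=8
CMP r7, #8  (cmp 8,8)
BNE body: not taken
halt.

3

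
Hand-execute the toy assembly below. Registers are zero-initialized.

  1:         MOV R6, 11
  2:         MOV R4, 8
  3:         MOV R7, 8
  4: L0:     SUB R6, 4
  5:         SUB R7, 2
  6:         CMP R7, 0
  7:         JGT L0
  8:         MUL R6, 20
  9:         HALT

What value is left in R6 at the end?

-100

R6=11
R4=8
R7=8
R6=11-4=7
R7=8-2=6
CMP R7, 0  (cmp 6,0)
JGT L0: taken
R6=7-4=3
R7=6-2=4
CMP R7, 0  (cmp 4,0)
JGT L0: taken
R6=3-4=-1
R7=4-2=2
CMP R7, 0  (cmp 2,0)
JGT L0: taken
R6=(-1)-4=-5
R7=2-2=0
CMP R7, 0  (cmp 0,0)
JGT L0: not taken
R6=(-5)*20=-100
halt.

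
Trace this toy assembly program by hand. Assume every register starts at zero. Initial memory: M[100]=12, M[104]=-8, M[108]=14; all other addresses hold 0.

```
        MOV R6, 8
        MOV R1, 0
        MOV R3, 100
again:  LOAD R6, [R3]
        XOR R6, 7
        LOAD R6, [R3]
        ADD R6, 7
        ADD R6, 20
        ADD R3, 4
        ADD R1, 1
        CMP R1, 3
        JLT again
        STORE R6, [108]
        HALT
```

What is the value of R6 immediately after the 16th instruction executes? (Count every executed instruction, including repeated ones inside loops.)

R6=8
R1=0
R3=100
R6=M[100]=12
R6=12^7=11
R6=M[100]=12
R6=12+7=19
R6=19+20=39
R3=100+4=104
R1=0+1=1
CMP R1, 3  (cmp 1,3)
JLT again: taken
R6=M[104]=-8
R6=(-8)^7=-1
R6=M[104]=-8
R6=(-8)+7=-1
After step 16: R6 = -1.

-1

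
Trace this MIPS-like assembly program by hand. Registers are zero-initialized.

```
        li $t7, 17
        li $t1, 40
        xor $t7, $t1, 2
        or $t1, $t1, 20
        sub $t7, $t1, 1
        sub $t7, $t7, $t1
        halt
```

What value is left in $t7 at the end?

-1

$t7=17
$t1=40
$t7=40^2=42
$t1=40|20=60
$t7=60-1=59
$t7=59-60=-1
halt.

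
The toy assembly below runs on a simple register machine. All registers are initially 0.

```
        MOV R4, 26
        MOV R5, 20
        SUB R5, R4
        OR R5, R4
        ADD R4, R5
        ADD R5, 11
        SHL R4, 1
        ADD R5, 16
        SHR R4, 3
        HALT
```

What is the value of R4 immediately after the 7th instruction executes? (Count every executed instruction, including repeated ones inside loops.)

R4=26
R5=20
R5=20-26=-6
R5=(-6)|26=-6
R4=26+(-6)=20
R5=(-6)+11=5
R4=20<<1=40
After step 7: R4 = 40.

40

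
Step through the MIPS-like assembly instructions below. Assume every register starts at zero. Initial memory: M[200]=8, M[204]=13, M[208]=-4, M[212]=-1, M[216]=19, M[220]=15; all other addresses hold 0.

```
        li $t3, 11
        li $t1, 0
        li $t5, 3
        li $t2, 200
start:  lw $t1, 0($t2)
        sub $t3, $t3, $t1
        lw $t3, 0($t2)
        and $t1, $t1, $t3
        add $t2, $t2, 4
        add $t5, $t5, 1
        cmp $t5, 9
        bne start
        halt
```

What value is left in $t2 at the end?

li $t3, 11 → $t3=11
li $t1, 0 → $t1=0
li $t5, 3 → $t5=3
li $t2, 200 → $t2=200
lw $t1, 0($t2) → $t1=M[200]=8
sub $t3, $t3, $t1 → $t3=11-8=3
lw $t3, 0($t2) → $t3=M[200]=8
and $t1, $t1, $t3 → $t1=8&8=8
add $t2, $t2, 4 → $t2=200+4=204
add $t5, $t5, 1 → $t5=3+1=4
cmp $t5, 9  (cmp 4,9)
bne start: taken
lw $t1, 0($t2) → $t1=M[204]=13
sub $t3, $t3, $t1 → $t3=8-13=-5
lw $t3, 0($t2) → $t3=M[204]=13
and $t1, $t1, $t3 → $t1=13&13=13
add $t2, $t2, 4 → $t2=204+4=208
add $t5, $t5, 1 → $t5=4+1=5
cmp $t5, 9  (cmp 5,9)
bne start: taken
lw $t1, 0($t2) → $t1=M[208]=-4
sub $t3, $t3, $t1 → $t3=13-(-4)=17
lw $t3, 0($t2) → $t3=M[208]=-4
and $t1, $t1, $t3 → $t1=(-4)&(-4)=-4
add $t2, $t2, 4 → $t2=208+4=212
add $t5, $t5, 1 → $t5=5+1=6
cmp $t5, 9  (cmp 6,9)
bne start: taken
lw $t1, 0($t2) → $t1=M[212]=-1
sub $t3, $t3, $t1 → $t3=(-4)-(-1)=-3
lw $t3, 0($t2) → $t3=M[212]=-1
and $t1, $t1, $t3 → $t1=(-1)&(-1)=-1
add $t2, $t2, 4 → $t2=212+4=216
add $t5, $t5, 1 → $t5=6+1=7
cmp $t5, 9  (cmp 7,9)
bne start: taken
lw $t1, 0($t2) → $t1=M[216]=19
sub $t3, $t3, $t1 → $t3=(-1)-19=-20
lw $t3, 0($t2) → $t3=M[216]=19
and $t1, $t1, $t3 → $t1=19&19=19
add $t2, $t2, 4 → $t2=216+4=220
add $t5, $t5, 1 → $t5=7+1=8
cmp $t5, 9  (cmp 8,9)
bne start: taken
lw $t1, 0($t2) → $t1=M[220]=15
sub $t3, $t3, $t1 → $t3=19-15=4
lw $t3, 0($t2) → $t3=M[220]=15
and $t1, $t1, $t3 → $t1=15&15=15
add $t2, $t2, 4 → $t2=220+4=224
add $t5, $t5, 1 → $t5=8+1=9
cmp $t5, 9  (cmp 9,9)
bne start: not taken
halt.

224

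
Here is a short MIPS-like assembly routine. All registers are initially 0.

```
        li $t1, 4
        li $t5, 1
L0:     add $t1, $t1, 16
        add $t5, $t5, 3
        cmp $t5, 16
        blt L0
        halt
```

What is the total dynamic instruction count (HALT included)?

23

$t1=4
$t5=1
$t1=4+16=20
$t5=1+3=4
cmp $t5, 16  (cmp 4,16)
blt L0: taken
$t1=20+16=36
$t5=4+3=7
cmp $t5, 16  (cmp 7,16)
blt L0: taken
$t1=36+16=52
$t5=7+3=10
cmp $t5, 16  (cmp 10,16)
blt L0: taken
$t1=52+16=68
$t5=10+3=13
cmp $t5, 16  (cmp 13,16)
blt L0: taken
$t1=68+16=84
$t5=13+3=16
cmp $t5, 16  (cmp 16,16)
blt L0: not taken
halt.
Total executed instructions: 23.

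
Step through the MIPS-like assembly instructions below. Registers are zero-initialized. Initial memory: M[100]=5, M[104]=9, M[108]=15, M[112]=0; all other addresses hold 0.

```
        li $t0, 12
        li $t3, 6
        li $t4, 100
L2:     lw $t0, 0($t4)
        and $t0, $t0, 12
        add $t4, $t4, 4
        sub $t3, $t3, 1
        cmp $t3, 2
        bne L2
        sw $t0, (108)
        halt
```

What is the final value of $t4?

116

after li $t0, 12: $t0=12
after li $t3, 6: $t3=6
after li $t4, 100: $t4=100
after lw $t0, 0($t4): $t0=M[100]=5
after and $t0, $t0, 12: $t0=5&12=4
after add $t4, $t4, 4: $t4=100+4=104
after sub $t3, $t3, 1: $t3=6-1=5
cmp $t3, 2  (cmp 5,2)
bne L2: taken
after lw $t0, 0($t4): $t0=M[104]=9
after and $t0, $t0, 12: $t0=9&12=8
after add $t4, $t4, 4: $t4=104+4=108
after sub $t3, $t3, 1: $t3=5-1=4
cmp $t3, 2  (cmp 4,2)
bne L2: taken
after lw $t0, 0($t4): $t0=M[108]=15
after and $t0, $t0, 12: $t0=15&12=12
after add $t4, $t4, 4: $t4=108+4=112
after sub $t3, $t3, 1: $t3=4-1=3
cmp $t3, 2  (cmp 3,2)
bne L2: taken
after lw $t0, 0($t4): $t0=M[112]=0
after and $t0, $t0, 12: $t0=0&12=0
after add $t4, $t4, 4: $t4=112+4=116
after sub $t3, $t3, 1: $t3=3-1=2
cmp $t3, 2  (cmp 2,2)
bne L2: not taken
sw $t0, (108) → M[108]=0
halt.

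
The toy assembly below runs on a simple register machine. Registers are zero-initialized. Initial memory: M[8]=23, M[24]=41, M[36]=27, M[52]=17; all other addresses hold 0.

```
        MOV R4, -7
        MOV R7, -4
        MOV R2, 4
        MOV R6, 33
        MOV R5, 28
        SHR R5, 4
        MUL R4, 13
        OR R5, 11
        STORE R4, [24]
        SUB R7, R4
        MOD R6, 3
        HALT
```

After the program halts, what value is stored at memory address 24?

-91

R4=-7
R7=-4
R2=4
R6=33
R5=28
R5=28>>4=1
R4=(-7)*13=-91
R5=1|11=11
STORE R4, [24] → M[24]=-91
R7=(-4)-(-91)=87
R6=33%3=0
halt.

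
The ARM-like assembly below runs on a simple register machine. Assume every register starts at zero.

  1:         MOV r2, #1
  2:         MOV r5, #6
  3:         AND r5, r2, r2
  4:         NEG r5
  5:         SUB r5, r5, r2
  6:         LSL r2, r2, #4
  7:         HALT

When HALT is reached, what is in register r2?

16

MOV r2, #1 → r2=1
MOV r5, #6 → r5=6
AND r5, r2, r2 → r5=1&1=1
NEG r5 → r5=-(1)=-1
SUB r5, r5, r2 → r5=(-1)-1=-2
LSL r2, r2, #4 → r2=1<<4=16
halt.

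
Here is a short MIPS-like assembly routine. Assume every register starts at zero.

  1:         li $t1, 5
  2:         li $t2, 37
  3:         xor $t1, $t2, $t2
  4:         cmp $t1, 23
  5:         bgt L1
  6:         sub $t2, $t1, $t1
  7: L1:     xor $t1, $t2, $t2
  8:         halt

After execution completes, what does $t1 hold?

0

after li $t1, 5: $t1=5
after li $t2, 37: $t2=37
after xor $t1, $t2, $t2: $t1=37^37=0
cmp $t1, 23  (cmp 0,23)
bgt L1: not taken
after sub $t2, $t1, $t1: $t2=0-0=0
after xor $t1, $t2, $t2: $t1=0^0=0
halt.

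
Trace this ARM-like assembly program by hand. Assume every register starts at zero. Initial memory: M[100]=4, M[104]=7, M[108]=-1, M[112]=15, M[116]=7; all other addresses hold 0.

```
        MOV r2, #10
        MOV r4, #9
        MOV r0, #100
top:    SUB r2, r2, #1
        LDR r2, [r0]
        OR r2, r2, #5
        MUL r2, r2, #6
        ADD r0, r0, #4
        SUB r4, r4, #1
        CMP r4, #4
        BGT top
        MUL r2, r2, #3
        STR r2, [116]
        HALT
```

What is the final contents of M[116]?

126

MOV r2, #10 → r2=10
MOV r4, #9 → r4=9
MOV r0, #100 → r0=100
SUB r2, r2, #1 → r2=10-1=9
LDR r2, [r0] → r2=M[100]=4
OR r2, r2, #5 → r2=4|5=5
MUL r2, r2, #6 → r2=5*6=30
ADD r0, r0, #4 → r0=100+4=104
SUB r4, r4, #1 → r4=9-1=8
CMP r4, #4  (cmp 8,4)
BGT top: taken
SUB r2, r2, #1 → r2=30-1=29
LDR r2, [r0] → r2=M[104]=7
OR r2, r2, #5 → r2=7|5=7
MUL r2, r2, #6 → r2=7*6=42
ADD r0, r0, #4 → r0=104+4=108
SUB r4, r4, #1 → r4=8-1=7
CMP r4, #4  (cmp 7,4)
BGT top: taken
SUB r2, r2, #1 → r2=42-1=41
LDR r2, [r0] → r2=M[108]=-1
OR r2, r2, #5 → r2=(-1)|5=-1
MUL r2, r2, #6 → r2=(-1)*6=-6
ADD r0, r0, #4 → r0=108+4=112
SUB r4, r4, #1 → r4=7-1=6
CMP r4, #4  (cmp 6,4)
BGT top: taken
SUB r2, r2, #1 → r2=(-6)-1=-7
LDR r2, [r0] → r2=M[112]=15
OR r2, r2, #5 → r2=15|5=15
MUL r2, r2, #6 → r2=15*6=90
ADD r0, r0, #4 → r0=112+4=116
SUB r4, r4, #1 → r4=6-1=5
CMP r4, #4  (cmp 5,4)
BGT top: taken
SUB r2, r2, #1 → r2=90-1=89
LDR r2, [r0] → r2=M[116]=7
OR r2, r2, #5 → r2=7|5=7
MUL r2, r2, #6 → r2=7*6=42
ADD r0, r0, #4 → r0=116+4=120
SUB r4, r4, #1 → r4=5-1=4
CMP r4, #4  (cmp 4,4)
BGT top: not taken
MUL r2, r2, #3 → r2=42*3=126
STR r2, [116] → M[116]=126
halt.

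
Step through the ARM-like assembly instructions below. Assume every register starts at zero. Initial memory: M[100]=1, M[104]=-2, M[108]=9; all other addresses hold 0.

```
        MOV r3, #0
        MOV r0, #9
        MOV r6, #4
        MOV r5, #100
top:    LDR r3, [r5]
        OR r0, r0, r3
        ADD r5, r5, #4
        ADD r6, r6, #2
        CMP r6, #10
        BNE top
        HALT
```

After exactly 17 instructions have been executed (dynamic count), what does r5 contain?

r3=0
r0=9
r6=4
r5=100
r3=M[100]=1
r0=9|1=9
r5=100+4=104
r6=4+2=6
CMP r6, #10  (cmp 6,10)
BNE top: taken
r3=M[104]=-2
r0=9|(-2)=-1
r5=104+4=108
r6=6+2=8
CMP r6, #10  (cmp 8,10)
BNE top: taken
r3=M[108]=9
After step 17: r5 = 108.

108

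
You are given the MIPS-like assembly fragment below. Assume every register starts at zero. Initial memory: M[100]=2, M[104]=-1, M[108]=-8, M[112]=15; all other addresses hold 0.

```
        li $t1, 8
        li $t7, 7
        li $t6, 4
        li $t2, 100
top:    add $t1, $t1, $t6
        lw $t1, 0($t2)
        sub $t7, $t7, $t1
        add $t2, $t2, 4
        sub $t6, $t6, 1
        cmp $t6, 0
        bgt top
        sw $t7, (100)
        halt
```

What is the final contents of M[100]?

-1

li $t1, 8 → $t1=8
li $t7, 7 → $t7=7
li $t6, 4 → $t6=4
li $t2, 100 → $t2=100
add $t1, $t1, $t6 → $t1=8+4=12
lw $t1, 0($t2) → $t1=M[100]=2
sub $t7, $t7, $t1 → $t7=7-2=5
add $t2, $t2, 4 → $t2=100+4=104
sub $t6, $t6, 1 → $t6=4-1=3
cmp $t6, 0  (cmp 3,0)
bgt top: taken
add $t1, $t1, $t6 → $t1=2+3=5
lw $t1, 0($t2) → $t1=M[104]=-1
sub $t7, $t7, $t1 → $t7=5-(-1)=6
add $t2, $t2, 4 → $t2=104+4=108
sub $t6, $t6, 1 → $t6=3-1=2
cmp $t6, 0  (cmp 2,0)
bgt top: taken
add $t1, $t1, $t6 → $t1=(-1)+2=1
lw $t1, 0($t2) → $t1=M[108]=-8
sub $t7, $t7, $t1 → $t7=6-(-8)=14
add $t2, $t2, 4 → $t2=108+4=112
sub $t6, $t6, 1 → $t6=2-1=1
cmp $t6, 0  (cmp 1,0)
bgt top: taken
add $t1, $t1, $t6 → $t1=(-8)+1=-7
lw $t1, 0($t2) → $t1=M[112]=15
sub $t7, $t7, $t1 → $t7=14-15=-1
add $t2, $t2, 4 → $t2=112+4=116
sub $t6, $t6, 1 → $t6=1-1=0
cmp $t6, 0  (cmp 0,0)
bgt top: not taken
sw $t7, (100) → M[100]=-1
halt.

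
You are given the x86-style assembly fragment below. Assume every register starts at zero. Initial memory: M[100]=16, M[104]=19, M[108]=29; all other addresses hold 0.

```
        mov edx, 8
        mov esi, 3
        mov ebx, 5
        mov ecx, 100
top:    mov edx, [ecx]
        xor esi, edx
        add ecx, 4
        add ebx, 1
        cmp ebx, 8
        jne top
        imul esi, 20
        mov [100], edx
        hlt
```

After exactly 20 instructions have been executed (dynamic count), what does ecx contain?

edx=8
esi=3
ebx=5
ecx=100
edx=M[100]=16
esi=3^16=19
ecx=100+4=104
ebx=5+1=6
cmp ebx, 8  (cmp 6,8)
jne top: taken
edx=M[104]=19
esi=19^19=0
ecx=104+4=108
ebx=6+1=7
cmp ebx, 8  (cmp 7,8)
jne top: taken
edx=M[108]=29
esi=0^29=29
ecx=108+4=112
ebx=7+1=8
After step 20: ecx = 112.

112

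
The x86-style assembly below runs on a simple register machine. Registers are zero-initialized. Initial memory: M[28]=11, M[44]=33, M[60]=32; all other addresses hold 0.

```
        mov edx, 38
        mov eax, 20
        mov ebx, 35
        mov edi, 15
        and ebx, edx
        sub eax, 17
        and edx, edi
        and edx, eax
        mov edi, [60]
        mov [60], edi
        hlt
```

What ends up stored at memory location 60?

32

mov edx, 38 → edx=38
mov eax, 20 → eax=20
mov ebx, 35 → ebx=35
mov edi, 15 → edi=15
and ebx, edx → ebx=35&38=34
sub eax, 17 → eax=20-17=3
and edx, edi → edx=38&15=6
and edx, eax → edx=6&3=2
mov edi, [60] → edi=M[60]=32
mov [60], edi → M[60]=32
halt.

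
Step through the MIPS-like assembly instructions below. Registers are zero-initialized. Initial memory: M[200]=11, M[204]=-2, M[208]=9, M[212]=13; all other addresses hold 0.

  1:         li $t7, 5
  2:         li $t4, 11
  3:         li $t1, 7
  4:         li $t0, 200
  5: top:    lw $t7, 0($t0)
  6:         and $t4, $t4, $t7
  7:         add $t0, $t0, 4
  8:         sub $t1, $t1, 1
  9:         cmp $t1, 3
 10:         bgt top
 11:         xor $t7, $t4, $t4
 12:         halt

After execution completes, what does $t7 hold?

0

li $t7, 5 → $t7=5
li $t4, 11 → $t4=11
li $t1, 7 → $t1=7
li $t0, 200 → $t0=200
lw $t7, 0($t0) → $t7=M[200]=11
and $t4, $t4, $t7 → $t4=11&11=11
add $t0, $t0, 4 → $t0=200+4=204
sub $t1, $t1, 1 → $t1=7-1=6
cmp $t1, 3  (cmp 6,3)
bgt top: taken
lw $t7, 0($t0) → $t7=M[204]=-2
and $t4, $t4, $t7 → $t4=11&(-2)=10
add $t0, $t0, 4 → $t0=204+4=208
sub $t1, $t1, 1 → $t1=6-1=5
cmp $t1, 3  (cmp 5,3)
bgt top: taken
lw $t7, 0($t0) → $t7=M[208]=9
and $t4, $t4, $t7 → $t4=10&9=8
add $t0, $t0, 4 → $t0=208+4=212
sub $t1, $t1, 1 → $t1=5-1=4
cmp $t1, 3  (cmp 4,3)
bgt top: taken
lw $t7, 0($t0) → $t7=M[212]=13
and $t4, $t4, $t7 → $t4=8&13=8
add $t0, $t0, 4 → $t0=212+4=216
sub $t1, $t1, 1 → $t1=4-1=3
cmp $t1, 3  (cmp 3,3)
bgt top: not taken
xor $t7, $t4, $t4 → $t7=8^8=0
halt.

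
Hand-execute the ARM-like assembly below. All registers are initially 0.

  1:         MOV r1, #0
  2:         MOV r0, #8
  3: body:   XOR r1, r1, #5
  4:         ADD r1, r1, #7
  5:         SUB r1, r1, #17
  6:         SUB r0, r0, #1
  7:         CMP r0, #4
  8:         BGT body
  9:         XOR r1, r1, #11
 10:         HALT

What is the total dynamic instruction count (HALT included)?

28

r1=0
r0=8
r1=0^5=5
r1=5+7=12
r1=12-17=-5
r0=8-1=7
CMP r0, #4  (cmp 7,4)
BGT body: taken
r1=(-5)^5=-2
r1=(-2)+7=5
r1=5-17=-12
r0=7-1=6
CMP r0, #4  (cmp 6,4)
BGT body: taken
r1=(-12)^5=-15
r1=(-15)+7=-8
r1=(-8)-17=-25
r0=6-1=5
CMP r0, #4  (cmp 5,4)
BGT body: taken
r1=(-25)^5=-30
r1=(-30)+7=-23
r1=(-23)-17=-40
r0=5-1=4
CMP r0, #4  (cmp 4,4)
BGT body: not taken
r1=(-40)^11=-45
halt.
Total executed instructions: 28.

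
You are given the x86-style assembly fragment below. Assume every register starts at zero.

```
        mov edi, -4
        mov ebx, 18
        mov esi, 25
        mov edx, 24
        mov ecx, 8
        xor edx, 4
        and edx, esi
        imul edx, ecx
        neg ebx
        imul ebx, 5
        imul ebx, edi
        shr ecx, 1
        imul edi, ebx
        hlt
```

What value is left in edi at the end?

mov edi, -4 → edi=-4
mov ebx, 18 → ebx=18
mov esi, 25 → esi=25
mov edx, 24 → edx=24
mov ecx, 8 → ecx=8
xor edx, 4 → edx=24^4=28
and edx, esi → edx=28&25=24
imul edx, ecx → edx=24*8=192
neg ebx → ebx=-(18)=-18
imul ebx, 5 → ebx=(-18)*5=-90
imul ebx, edi → ebx=(-90)*(-4)=360
shr ecx, 1 → ecx=8>>1=4
imul edi, ebx → edi=(-4)*360=-1440
halt.

-1440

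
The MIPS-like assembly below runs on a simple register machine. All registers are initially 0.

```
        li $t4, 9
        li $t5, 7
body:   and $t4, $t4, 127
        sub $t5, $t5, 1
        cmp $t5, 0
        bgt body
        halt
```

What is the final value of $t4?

9

li $t4, 9 → $t4=9
li $t5, 7 → $t5=7
and $t4, $t4, 127 → $t4=9&127=9
sub $t5, $t5, 1 → $t5=7-1=6
cmp $t5, 0  (cmp 6,0)
bgt body: taken
and $t4, $t4, 127 → $t4=9&127=9
sub $t5, $t5, 1 → $t5=6-1=5
cmp $t5, 0  (cmp 5,0)
bgt body: taken
and $t4, $t4, 127 → $t4=9&127=9
sub $t5, $t5, 1 → $t5=5-1=4
cmp $t5, 0  (cmp 4,0)
bgt body: taken
and $t4, $t4, 127 → $t4=9&127=9
sub $t5, $t5, 1 → $t5=4-1=3
cmp $t5, 0  (cmp 3,0)
bgt body: taken
and $t4, $t4, 127 → $t4=9&127=9
sub $t5, $t5, 1 → $t5=3-1=2
cmp $t5, 0  (cmp 2,0)
bgt body: taken
and $t4, $t4, 127 → $t4=9&127=9
sub $t5, $t5, 1 → $t5=2-1=1
cmp $t5, 0  (cmp 1,0)
bgt body: taken
and $t4, $t4, 127 → $t4=9&127=9
sub $t5, $t5, 1 → $t5=1-1=0
cmp $t5, 0  (cmp 0,0)
bgt body: not taken
halt.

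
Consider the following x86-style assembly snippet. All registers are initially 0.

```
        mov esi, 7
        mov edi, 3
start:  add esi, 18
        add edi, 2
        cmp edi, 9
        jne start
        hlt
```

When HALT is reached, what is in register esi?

61

esi=7
edi=3
esi=7+18=25
edi=3+2=5
cmp edi, 9  (cmp 5,9)
jne start: taken
esi=25+18=43
edi=5+2=7
cmp edi, 9  (cmp 7,9)
jne start: taken
esi=43+18=61
edi=7+2=9
cmp edi, 9  (cmp 9,9)
jne start: not taken
halt.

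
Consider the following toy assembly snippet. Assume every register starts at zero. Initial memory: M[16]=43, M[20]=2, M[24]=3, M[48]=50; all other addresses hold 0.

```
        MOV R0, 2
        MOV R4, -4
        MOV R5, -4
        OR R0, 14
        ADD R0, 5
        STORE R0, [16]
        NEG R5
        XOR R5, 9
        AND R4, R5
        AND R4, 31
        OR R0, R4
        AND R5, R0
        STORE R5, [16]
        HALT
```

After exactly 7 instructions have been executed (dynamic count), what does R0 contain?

19

MOV R0, 2 → R0=2
MOV R4, -4 → R4=-4
MOV R5, -4 → R5=-4
OR R0, 14 → R0=2|14=14
ADD R0, 5 → R0=14+5=19
STORE R0, [16] → M[16]=19
NEG R5 → R5=-(-4)=4
After step 7: R0 = 19.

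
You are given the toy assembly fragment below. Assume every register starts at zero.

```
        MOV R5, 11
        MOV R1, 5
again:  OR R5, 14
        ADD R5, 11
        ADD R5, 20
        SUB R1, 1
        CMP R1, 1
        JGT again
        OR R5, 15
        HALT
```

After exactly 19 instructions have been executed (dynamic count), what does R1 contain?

MOV R5, 11 → R5=11
MOV R1, 5 → R1=5
OR R5, 14 → R5=11|14=15
ADD R5, 11 → R5=15+11=26
ADD R5, 20 → R5=26+20=46
SUB R1, 1 → R1=5-1=4
CMP R1, 1  (cmp 4,1)
JGT again: taken
OR R5, 14 → R5=46|14=46
ADD R5, 11 → R5=46+11=57
ADD R5, 20 → R5=57+20=77
SUB R1, 1 → R1=4-1=3
CMP R1, 1  (cmp 3,1)
JGT again: taken
OR R5, 14 → R5=77|14=79
ADD R5, 11 → R5=79+11=90
ADD R5, 20 → R5=90+20=110
SUB R1, 1 → R1=3-1=2
CMP R1, 1  (cmp 2,1)
After step 19: R1 = 2.

2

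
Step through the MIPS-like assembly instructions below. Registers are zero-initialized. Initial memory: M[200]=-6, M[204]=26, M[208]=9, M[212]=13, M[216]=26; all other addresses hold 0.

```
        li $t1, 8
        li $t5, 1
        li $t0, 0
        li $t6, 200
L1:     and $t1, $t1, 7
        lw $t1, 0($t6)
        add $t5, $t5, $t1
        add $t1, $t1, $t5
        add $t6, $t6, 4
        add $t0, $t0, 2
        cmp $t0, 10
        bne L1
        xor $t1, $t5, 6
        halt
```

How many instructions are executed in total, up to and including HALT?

after li $t1, 8: $t1=8
after li $t5, 1: $t5=1
after li $t0, 0: $t0=0
after li $t6, 200: $t6=200
after and $t1, $t1, 7: $t1=8&7=0
after lw $t1, 0($t6): $t1=M[200]=-6
after add $t5, $t5, $t1: $t5=1+(-6)=-5
after add $t1, $t1, $t5: $t1=(-6)+(-5)=-11
after add $t6, $t6, 4: $t6=200+4=204
after add $t0, $t0, 2: $t0=0+2=2
cmp $t0, 10  (cmp 2,10)
bne L1: taken
after and $t1, $t1, 7: $t1=(-11)&7=5
after lw $t1, 0($t6): $t1=M[204]=26
after add $t5, $t5, $t1: $t5=(-5)+26=21
after add $t1, $t1, $t5: $t1=26+21=47
after add $t6, $t6, 4: $t6=204+4=208
after add $t0, $t0, 2: $t0=2+2=4
cmp $t0, 10  (cmp 4,10)
bne L1: taken
after and $t1, $t1, 7: $t1=47&7=7
after lw $t1, 0($t6): $t1=M[208]=9
after add $t5, $t5, $t1: $t5=21+9=30
after add $t1, $t1, $t5: $t1=9+30=39
after add $t6, $t6, 4: $t6=208+4=212
after add $t0, $t0, 2: $t0=4+2=6
cmp $t0, 10  (cmp 6,10)
bne L1: taken
after and $t1, $t1, 7: $t1=39&7=7
after lw $t1, 0($t6): $t1=M[212]=13
after add $t5, $t5, $t1: $t5=30+13=43
after add $t1, $t1, $t5: $t1=13+43=56
after add $t6, $t6, 4: $t6=212+4=216
after add $t0, $t0, 2: $t0=6+2=8
cmp $t0, 10  (cmp 8,10)
bne L1: taken
after and $t1, $t1, 7: $t1=56&7=0
after lw $t1, 0($t6): $t1=M[216]=26
after add $t5, $t5, $t1: $t5=43+26=69
after add $t1, $t1, $t5: $t1=26+69=95
after add $t6, $t6, 4: $t6=216+4=220
after add $t0, $t0, 2: $t0=8+2=10
cmp $t0, 10  (cmp 10,10)
bne L1: not taken
after xor $t1, $t5, 6: $t1=69^6=67
halt.
Total executed instructions: 46.

46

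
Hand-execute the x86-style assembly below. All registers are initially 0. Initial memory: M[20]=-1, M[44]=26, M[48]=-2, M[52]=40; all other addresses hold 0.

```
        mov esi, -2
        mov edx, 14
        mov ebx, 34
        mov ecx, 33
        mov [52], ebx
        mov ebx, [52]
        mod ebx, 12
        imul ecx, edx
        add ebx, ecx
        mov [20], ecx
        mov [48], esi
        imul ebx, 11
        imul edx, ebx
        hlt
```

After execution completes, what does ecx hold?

after mov esi, -2: esi=-2
after mov edx, 14: edx=14
after mov ebx, 34: ebx=34
after mov ecx, 33: ecx=33
mov [52], ebx → M[52]=34
after mov ebx, [52]: ebx=M[52]=34
after mod ebx, 12: ebx=34%12=10
after imul ecx, edx: ecx=33*14=462
after add ebx, ecx: ebx=10+462=472
mov [20], ecx → M[20]=462
mov [48], esi → M[48]=-2
after imul ebx, 11: ebx=472*11=5192
after imul edx, ebx: edx=14*5192=72688
halt.

462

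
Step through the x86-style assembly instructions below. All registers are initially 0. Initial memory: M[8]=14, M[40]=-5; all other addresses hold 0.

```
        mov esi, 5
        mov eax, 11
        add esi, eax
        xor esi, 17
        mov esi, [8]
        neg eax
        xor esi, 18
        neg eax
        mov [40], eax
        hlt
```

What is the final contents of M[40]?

after mov esi, 5: esi=5
after mov eax, 11: eax=11
after add esi, eax: esi=5+11=16
after xor esi, 17: esi=16^17=1
after mov esi, [8]: esi=M[8]=14
after neg eax: eax=-(11)=-11
after xor esi, 18: esi=14^18=28
after neg eax: eax=-(-11)=11
mov [40], eax → M[40]=11
halt.

11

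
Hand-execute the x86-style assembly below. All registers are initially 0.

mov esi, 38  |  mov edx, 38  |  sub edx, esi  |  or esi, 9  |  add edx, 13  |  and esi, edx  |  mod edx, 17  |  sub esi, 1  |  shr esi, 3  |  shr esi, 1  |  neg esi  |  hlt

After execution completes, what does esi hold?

0

after mov esi, 38: esi=38
after mov edx, 38: edx=38
after sub edx, esi: edx=38-38=0
after or esi, 9: esi=38|9=47
after add edx, 13: edx=0+13=13
after and esi, edx: esi=47&13=13
after mod edx, 17: edx=13%17=13
after sub esi, 1: esi=13-1=12
after shr esi, 3: esi=12>>3=1
after shr esi, 1: esi=1>>1=0
after neg esi: esi=-(0)=0
halt.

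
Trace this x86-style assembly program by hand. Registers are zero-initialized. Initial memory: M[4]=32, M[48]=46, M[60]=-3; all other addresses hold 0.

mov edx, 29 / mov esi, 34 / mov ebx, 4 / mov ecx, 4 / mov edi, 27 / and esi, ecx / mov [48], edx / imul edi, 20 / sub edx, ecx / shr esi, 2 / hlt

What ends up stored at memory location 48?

29

after mov edx, 29: edx=29
after mov esi, 34: esi=34
after mov ebx, 4: ebx=4
after mov ecx, 4: ecx=4
after mov edi, 27: edi=27
after and esi, ecx: esi=34&4=0
mov [48], edx → M[48]=29
after imul edi, 20: edi=27*20=540
after sub edx, ecx: edx=29-4=25
after shr esi, 2: esi=0>>2=0
halt.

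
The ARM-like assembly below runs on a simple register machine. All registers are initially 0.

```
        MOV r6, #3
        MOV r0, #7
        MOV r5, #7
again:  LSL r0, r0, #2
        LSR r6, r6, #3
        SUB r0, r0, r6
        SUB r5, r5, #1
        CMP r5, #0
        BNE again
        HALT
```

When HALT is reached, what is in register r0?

MOV r6, #3 → r6=3
MOV r0, #7 → r0=7
MOV r5, #7 → r5=7
LSL r0, r0, #2 → r0=7<<2=28
LSR r6, r6, #3 → r6=3>>3=0
SUB r0, r0, r6 → r0=28-0=28
SUB r5, r5, #1 → r5=7-1=6
CMP r5, #0  (cmp 6,0)
BNE again: taken
LSL r0, r0, #2 → r0=28<<2=112
LSR r6, r6, #3 → r6=0>>3=0
SUB r0, r0, r6 → r0=112-0=112
SUB r5, r5, #1 → r5=6-1=5
CMP r5, #0  (cmp 5,0)
BNE again: taken
LSL r0, r0, #2 → r0=112<<2=448
LSR r6, r6, #3 → r6=0>>3=0
SUB r0, r0, r6 → r0=448-0=448
SUB r5, r5, #1 → r5=5-1=4
CMP r5, #0  (cmp 4,0)
BNE again: taken
LSL r0, r0, #2 → r0=448<<2=1792
LSR r6, r6, #3 → r6=0>>3=0
SUB r0, r0, r6 → r0=1792-0=1792
SUB r5, r5, #1 → r5=4-1=3
CMP r5, #0  (cmp 3,0)
BNE again: taken
LSL r0, r0, #2 → r0=1792<<2=7168
LSR r6, r6, #3 → r6=0>>3=0
SUB r0, r0, r6 → r0=7168-0=7168
SUB r5, r5, #1 → r5=3-1=2
CMP r5, #0  (cmp 2,0)
BNE again: taken
LSL r0, r0, #2 → r0=7168<<2=28672
LSR r6, r6, #3 → r6=0>>3=0
SUB r0, r0, r6 → r0=28672-0=28672
SUB r5, r5, #1 → r5=2-1=1
CMP r5, #0  (cmp 1,0)
BNE again: taken
LSL r0, r0, #2 → r0=28672<<2=114688
LSR r6, r6, #3 → r6=0>>3=0
SUB r0, r0, r6 → r0=114688-0=114688
SUB r5, r5, #1 → r5=1-1=0
CMP r5, #0  (cmp 0,0)
BNE again: not taken
halt.

114688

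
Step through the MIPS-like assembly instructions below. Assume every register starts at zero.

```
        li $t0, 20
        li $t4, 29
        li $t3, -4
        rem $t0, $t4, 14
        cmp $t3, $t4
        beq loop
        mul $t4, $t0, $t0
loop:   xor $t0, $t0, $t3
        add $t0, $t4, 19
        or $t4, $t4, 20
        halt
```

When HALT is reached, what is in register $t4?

$t0=20
$t4=29
$t3=-4
$t0=29%14=1
cmp $t3, $t4  (cmp -4,29)
beq loop: not taken
$t4=1*1=1
$t0=1^(-4)=-3
$t0=1+19=20
$t4=1|20=21
halt.

21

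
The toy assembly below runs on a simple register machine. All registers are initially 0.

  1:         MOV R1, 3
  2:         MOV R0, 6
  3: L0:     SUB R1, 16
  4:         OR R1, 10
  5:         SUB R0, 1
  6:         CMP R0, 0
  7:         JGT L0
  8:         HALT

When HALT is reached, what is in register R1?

-85

after MOV R1, 3: R1=3
after MOV R0, 6: R0=6
after SUB R1, 16: R1=3-16=-13
after OR R1, 10: R1=(-13)|10=-5
after SUB R0, 1: R0=6-1=5
CMP R0, 0  (cmp 5,0)
JGT L0: taken
after SUB R1, 16: R1=(-5)-16=-21
after OR R1, 10: R1=(-21)|10=-21
after SUB R0, 1: R0=5-1=4
CMP R0, 0  (cmp 4,0)
JGT L0: taken
after SUB R1, 16: R1=(-21)-16=-37
after OR R1, 10: R1=(-37)|10=-37
after SUB R0, 1: R0=4-1=3
CMP R0, 0  (cmp 3,0)
JGT L0: taken
after SUB R1, 16: R1=(-37)-16=-53
after OR R1, 10: R1=(-53)|10=-53
after SUB R0, 1: R0=3-1=2
CMP R0, 0  (cmp 2,0)
JGT L0: taken
after SUB R1, 16: R1=(-53)-16=-69
after OR R1, 10: R1=(-69)|10=-69
after SUB R0, 1: R0=2-1=1
CMP R0, 0  (cmp 1,0)
JGT L0: taken
after SUB R1, 16: R1=(-69)-16=-85
after OR R1, 10: R1=(-85)|10=-85
after SUB R0, 1: R0=1-1=0
CMP R0, 0  (cmp 0,0)
JGT L0: not taken
halt.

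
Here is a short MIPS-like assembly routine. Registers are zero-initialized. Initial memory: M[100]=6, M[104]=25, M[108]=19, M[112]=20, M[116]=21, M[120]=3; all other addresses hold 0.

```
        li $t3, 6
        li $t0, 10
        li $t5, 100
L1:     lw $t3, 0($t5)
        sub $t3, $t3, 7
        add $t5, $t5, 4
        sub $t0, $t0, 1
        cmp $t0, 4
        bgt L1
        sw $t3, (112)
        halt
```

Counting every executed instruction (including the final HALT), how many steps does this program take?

$t3=6
$t0=10
$t5=100
$t3=M[100]=6
$t3=6-7=-1
$t5=100+4=104
$t0=10-1=9
cmp $t0, 4  (cmp 9,4)
bgt L1: taken
$t3=M[104]=25
$t3=25-7=18
$t5=104+4=108
$t0=9-1=8
cmp $t0, 4  (cmp 8,4)
bgt L1: taken
$t3=M[108]=19
$t3=19-7=12
$t5=108+4=112
$t0=8-1=7
cmp $t0, 4  (cmp 7,4)
bgt L1: taken
$t3=M[112]=20
$t3=20-7=13
$t5=112+4=116
$t0=7-1=6
cmp $t0, 4  (cmp 6,4)
bgt L1: taken
$t3=M[116]=21
$t3=21-7=14
$t5=116+4=120
$t0=6-1=5
cmp $t0, 4  (cmp 5,4)
bgt L1: taken
$t3=M[120]=3
$t3=3-7=-4
$t5=120+4=124
$t0=5-1=4
cmp $t0, 4  (cmp 4,4)
bgt L1: not taken
sw $t3, (112) → M[112]=-4
halt.
Total executed instructions: 41.

41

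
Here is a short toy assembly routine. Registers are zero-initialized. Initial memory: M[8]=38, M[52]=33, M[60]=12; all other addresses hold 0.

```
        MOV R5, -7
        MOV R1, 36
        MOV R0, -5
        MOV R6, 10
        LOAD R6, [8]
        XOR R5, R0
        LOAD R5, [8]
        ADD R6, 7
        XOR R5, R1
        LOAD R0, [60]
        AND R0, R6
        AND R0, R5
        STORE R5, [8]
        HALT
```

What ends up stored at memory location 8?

after MOV R5, -7: R5=-7
after MOV R1, 36: R1=36
after MOV R0, -5: R0=-5
after MOV R6, 10: R6=10
after LOAD R6, [8]: R6=M[8]=38
after XOR R5, R0: R5=(-7)^(-5)=2
after LOAD R5, [8]: R5=M[8]=38
after ADD R6, 7: R6=38+7=45
after XOR R5, R1: R5=38^36=2
after LOAD R0, [60]: R0=M[60]=12
after AND R0, R6: R0=12&45=12
after AND R0, R5: R0=12&2=0
STORE R5, [8] → M[8]=2
halt.

2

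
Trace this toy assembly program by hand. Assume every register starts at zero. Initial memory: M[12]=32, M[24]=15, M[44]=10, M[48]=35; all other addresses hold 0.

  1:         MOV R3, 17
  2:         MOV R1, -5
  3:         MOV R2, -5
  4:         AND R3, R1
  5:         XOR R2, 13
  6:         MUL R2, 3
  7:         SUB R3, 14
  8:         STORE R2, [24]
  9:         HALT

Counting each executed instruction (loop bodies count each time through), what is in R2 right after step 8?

after MOV R3, 17: R3=17
after MOV R1, -5: R1=-5
after MOV R2, -5: R2=-5
after AND R3, R1: R3=17&(-5)=17
after XOR R2, 13: R2=(-5)^13=-10
after MUL R2, 3: R2=(-10)*3=-30
after SUB R3, 14: R3=17-14=3
STORE R2, [24] → M[24]=-30
After step 8: R2 = -30.

-30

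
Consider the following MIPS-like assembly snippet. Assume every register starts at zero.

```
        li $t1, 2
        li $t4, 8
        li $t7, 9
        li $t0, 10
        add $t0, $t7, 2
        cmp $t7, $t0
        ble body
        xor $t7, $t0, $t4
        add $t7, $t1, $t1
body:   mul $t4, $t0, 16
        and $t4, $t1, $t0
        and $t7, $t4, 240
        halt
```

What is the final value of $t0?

11

li $t1, 2 → $t1=2
li $t4, 8 → $t4=8
li $t7, 9 → $t7=9
li $t0, 10 → $t0=10
add $t0, $t7, 2 → $t0=9+2=11
cmp $t7, $t0  (cmp 9,11)
ble body: taken
mul $t4, $t0, 16 → $t4=11*16=176
and $t4, $t1, $t0 → $t4=2&11=2
and $t7, $t4, 240 → $t7=2&240=0
halt.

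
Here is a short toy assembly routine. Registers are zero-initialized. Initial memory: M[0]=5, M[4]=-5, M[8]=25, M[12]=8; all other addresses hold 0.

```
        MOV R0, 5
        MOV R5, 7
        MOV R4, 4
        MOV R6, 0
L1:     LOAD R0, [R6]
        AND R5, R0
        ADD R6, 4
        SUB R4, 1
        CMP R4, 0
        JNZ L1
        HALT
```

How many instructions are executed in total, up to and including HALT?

29

MOV R0, 5 → R0=5
MOV R5, 7 → R5=7
MOV R4, 4 → R4=4
MOV R6, 0 → R6=0
LOAD R0, [R6] → R0=M[0]=5
AND R5, R0 → R5=7&5=5
ADD R6, 4 → R6=0+4=4
SUB R4, 1 → R4=4-1=3
CMP R4, 0  (cmp 3,0)
JNZ L1: taken
LOAD R0, [R6] → R0=M[4]=-5
AND R5, R0 → R5=5&(-5)=1
ADD R6, 4 → R6=4+4=8
SUB R4, 1 → R4=3-1=2
CMP R4, 0  (cmp 2,0)
JNZ L1: taken
LOAD R0, [R6] → R0=M[8]=25
AND R5, R0 → R5=1&25=1
ADD R6, 4 → R6=8+4=12
SUB R4, 1 → R4=2-1=1
CMP R4, 0  (cmp 1,0)
JNZ L1: taken
LOAD R0, [R6] → R0=M[12]=8
AND R5, R0 → R5=1&8=0
ADD R6, 4 → R6=12+4=16
SUB R4, 1 → R4=1-1=0
CMP R4, 0  (cmp 0,0)
JNZ L1: not taken
halt.
Total executed instructions: 29.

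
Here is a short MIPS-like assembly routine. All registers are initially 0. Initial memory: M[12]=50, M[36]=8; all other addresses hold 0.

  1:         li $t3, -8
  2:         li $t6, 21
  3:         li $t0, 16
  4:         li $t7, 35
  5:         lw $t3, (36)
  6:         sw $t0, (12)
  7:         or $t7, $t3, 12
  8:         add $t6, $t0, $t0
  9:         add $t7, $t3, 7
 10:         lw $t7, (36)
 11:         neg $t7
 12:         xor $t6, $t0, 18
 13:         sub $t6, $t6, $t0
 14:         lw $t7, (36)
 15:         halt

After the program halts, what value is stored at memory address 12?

16

$t3=-8
$t6=21
$t0=16
$t7=35
$t3=M[36]=8
sw $t0, (12) → M[12]=16
$t7=8|12=12
$t6=16+16=32
$t7=8+7=15
$t7=M[36]=8
$t7=-(8)=-8
$t6=16^18=2
$t6=2-16=-14
$t7=M[36]=8
halt.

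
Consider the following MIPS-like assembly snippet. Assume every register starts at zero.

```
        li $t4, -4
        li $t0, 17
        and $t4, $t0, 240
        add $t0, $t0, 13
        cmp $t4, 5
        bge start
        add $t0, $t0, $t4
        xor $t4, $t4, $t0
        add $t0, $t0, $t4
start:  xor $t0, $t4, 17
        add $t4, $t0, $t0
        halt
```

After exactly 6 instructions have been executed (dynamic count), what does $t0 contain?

30

after li $t4, -4: $t4=-4
after li $t0, 17: $t0=17
after and $t4, $t0, 240: $t4=17&240=16
after add $t0, $t0, 13: $t0=17+13=30
cmp $t4, 5  (cmp 16,5)
bge start: taken
After step 6: $t0 = 30.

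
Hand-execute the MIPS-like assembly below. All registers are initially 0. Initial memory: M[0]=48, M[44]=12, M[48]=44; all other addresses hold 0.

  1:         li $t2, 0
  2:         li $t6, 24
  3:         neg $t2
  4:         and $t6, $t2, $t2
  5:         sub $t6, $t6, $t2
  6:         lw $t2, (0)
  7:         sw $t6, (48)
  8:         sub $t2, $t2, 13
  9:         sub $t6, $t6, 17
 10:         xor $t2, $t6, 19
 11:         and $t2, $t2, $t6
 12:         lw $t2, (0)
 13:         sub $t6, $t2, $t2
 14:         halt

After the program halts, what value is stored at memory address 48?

after li $t2, 0: $t2=0
after li $t6, 24: $t6=24
after neg $t2: $t2=-(0)=0
after and $t6, $t2, $t2: $t6=0&0=0
after sub $t6, $t6, $t2: $t6=0-0=0
after lw $t2, (0): $t2=M[0]=48
sw $t6, (48) → M[48]=0
after sub $t2, $t2, 13: $t2=48-13=35
after sub $t6, $t6, 17: $t6=0-17=-17
after xor $t2, $t6, 19: $t2=(-17)^19=-4
after and $t2, $t2, $t6: $t2=(-4)&(-17)=-20
after lw $t2, (0): $t2=M[0]=48
after sub $t6, $t2, $t2: $t6=48-48=0
halt.

0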